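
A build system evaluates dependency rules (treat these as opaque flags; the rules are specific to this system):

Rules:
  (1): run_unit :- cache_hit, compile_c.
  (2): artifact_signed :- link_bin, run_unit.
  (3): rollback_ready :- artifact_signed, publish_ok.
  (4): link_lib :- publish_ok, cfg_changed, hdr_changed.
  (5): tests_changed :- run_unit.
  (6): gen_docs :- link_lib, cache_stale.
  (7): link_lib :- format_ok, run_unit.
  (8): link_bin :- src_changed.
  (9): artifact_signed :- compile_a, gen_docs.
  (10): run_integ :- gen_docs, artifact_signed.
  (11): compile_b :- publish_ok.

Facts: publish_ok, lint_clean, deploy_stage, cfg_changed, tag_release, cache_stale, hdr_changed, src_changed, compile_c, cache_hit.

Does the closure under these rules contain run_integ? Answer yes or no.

yes

Round 1: (1) [run_unit :- cache_hit, compile_c.]; (4) [link_lib :- publish_ok, cfg_changed, hdr_changed.]; (8) [link_bin :- src_changed.]; (11) [compile_b :- publish_ok.]. New: run_unit, link_lib, link_bin, compile_b.
Round 2: (2) [artifact_signed :- link_bin, run_unit.]; (5) [tests_changed :- run_unit.]; (6) [gen_docs :- link_lib, cache_stale.]. New: artifact_signed, tests_changed, gen_docs.
Round 3: (3) [rollback_ready :- artifact_signed, publish_ok.]; (10) [run_integ :- gen_docs, artifact_signed.]. New: rollback_ready, run_integ.
run_integ appears in round 3, so it is derivable.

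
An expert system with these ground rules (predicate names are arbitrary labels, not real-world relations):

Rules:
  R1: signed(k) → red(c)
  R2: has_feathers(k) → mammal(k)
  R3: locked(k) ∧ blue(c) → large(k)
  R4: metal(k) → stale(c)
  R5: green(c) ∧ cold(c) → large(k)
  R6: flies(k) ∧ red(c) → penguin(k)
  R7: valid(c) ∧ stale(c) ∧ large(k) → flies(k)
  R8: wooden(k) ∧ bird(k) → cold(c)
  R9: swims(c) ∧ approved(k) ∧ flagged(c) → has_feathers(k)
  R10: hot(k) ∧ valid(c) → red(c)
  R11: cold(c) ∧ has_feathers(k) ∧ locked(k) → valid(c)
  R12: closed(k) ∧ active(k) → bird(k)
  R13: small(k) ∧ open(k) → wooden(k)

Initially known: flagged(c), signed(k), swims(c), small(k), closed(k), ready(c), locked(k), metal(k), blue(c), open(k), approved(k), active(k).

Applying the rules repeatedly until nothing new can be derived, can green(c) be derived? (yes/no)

no

Round 1 fires R1, R3, R4, R9, R12, R13, giving red(c), large(k), stale(c), has_feathers(k), bird(k), wooden(k).
Round 2 fires R2, R8, giving mammal(k), cold(c).
Round 3 fires R11, giving valid(c).
Round 4 fires R7, giving flies(k).
Round 5 fires R6, giving penguin(k).
Fixed point reached. No rule has green(c) as a consequent, and it is not given.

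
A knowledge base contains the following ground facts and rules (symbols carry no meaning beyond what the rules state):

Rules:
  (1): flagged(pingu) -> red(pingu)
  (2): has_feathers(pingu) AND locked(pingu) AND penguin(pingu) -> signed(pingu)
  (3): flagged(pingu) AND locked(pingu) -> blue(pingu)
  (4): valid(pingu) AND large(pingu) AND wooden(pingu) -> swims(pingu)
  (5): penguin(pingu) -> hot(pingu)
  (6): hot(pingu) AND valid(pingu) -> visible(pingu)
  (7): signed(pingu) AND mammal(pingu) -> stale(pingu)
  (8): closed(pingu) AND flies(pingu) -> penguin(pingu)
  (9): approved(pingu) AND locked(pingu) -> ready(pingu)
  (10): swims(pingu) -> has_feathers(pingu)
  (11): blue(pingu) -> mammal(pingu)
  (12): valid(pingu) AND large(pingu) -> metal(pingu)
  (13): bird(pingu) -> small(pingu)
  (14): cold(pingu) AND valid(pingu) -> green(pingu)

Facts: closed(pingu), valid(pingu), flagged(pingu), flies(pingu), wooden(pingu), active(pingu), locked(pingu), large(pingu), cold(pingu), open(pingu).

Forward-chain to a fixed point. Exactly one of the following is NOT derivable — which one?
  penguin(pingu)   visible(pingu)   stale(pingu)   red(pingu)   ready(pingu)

ready(pingu)

Round 1: (1) [flagged(pingu) -> red(pingu)]; (3) [flagged(pingu) AND locked(pingu) -> blue(pingu)]; (4) [valid(pingu) AND large(pingu) AND wooden(pingu) -> swims(pingu)]; (8) [closed(pingu) AND flies(pingu) -> penguin(pingu)]; (12) [valid(pingu) AND large(pingu) -> metal(pingu)]; (14) [cold(pingu) AND valid(pingu) -> green(pingu)]. Adds red(pingu), blue(pingu), swims(pingu), penguin(pingu), metal(pingu), green(pingu).
Round 2: (5) [penguin(pingu) -> hot(pingu)]; (10) [swims(pingu) -> has_feathers(pingu)]; (11) [blue(pingu) -> mammal(pingu)]. Adds hot(pingu), has_feathers(pingu), mammal(pingu).
Round 3: (2) [has_feathers(pingu) AND locked(pingu) AND penguin(pingu) -> signed(pingu)]; (6) [hot(pingu) AND valid(pingu) -> visible(pingu)]. Adds signed(pingu), visible(pingu).
Round 4: (7) [signed(pingu) AND mammal(pingu) -> stale(pingu)]. Adds stale(pingu).
Derived: red(pingu) (round 1), visible(pingu) (round 3), penguin(pingu) (round 1), stale(pingu) (round 4). ready(pingu) never appears in any round.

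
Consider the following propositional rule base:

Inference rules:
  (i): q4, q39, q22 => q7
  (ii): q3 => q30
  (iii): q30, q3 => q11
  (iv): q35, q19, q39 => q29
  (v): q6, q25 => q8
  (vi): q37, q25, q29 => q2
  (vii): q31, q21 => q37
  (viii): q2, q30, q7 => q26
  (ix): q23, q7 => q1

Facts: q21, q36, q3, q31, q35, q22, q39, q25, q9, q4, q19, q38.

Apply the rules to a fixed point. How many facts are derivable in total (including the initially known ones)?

19

Round 1 fires (i), (ii), (iv), (vii), giving q7, q30, q29, q37.
Round 2 fires (iii), (vi), giving q11, q2.
Round 3 fires (viii), giving q26.
Closure: {q11, q19, q2, q21, q22, q25, q26, q29, q3, q30, q31, q35, q36, q37, q38, q39, q4, q7, q9} — 19 facts.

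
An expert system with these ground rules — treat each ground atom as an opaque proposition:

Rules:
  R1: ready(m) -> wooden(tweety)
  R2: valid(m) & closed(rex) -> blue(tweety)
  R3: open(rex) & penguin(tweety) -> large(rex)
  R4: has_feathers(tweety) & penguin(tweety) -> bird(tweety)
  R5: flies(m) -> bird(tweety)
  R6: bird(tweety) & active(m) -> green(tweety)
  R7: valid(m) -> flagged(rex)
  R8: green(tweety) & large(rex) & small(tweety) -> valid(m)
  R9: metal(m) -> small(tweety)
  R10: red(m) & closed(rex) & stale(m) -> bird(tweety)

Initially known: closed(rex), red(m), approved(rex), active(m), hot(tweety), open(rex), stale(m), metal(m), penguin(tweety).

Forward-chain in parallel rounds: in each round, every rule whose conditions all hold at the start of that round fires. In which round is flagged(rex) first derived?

[1] R3 [open(rex) & penguin(tweety) -> large(rex)]; R9 [metal(m) -> small(tweety)]; R10 [red(m) & closed(rex) & stale(m) -> bird(tweety)]. ⇒ new: large(rex), small(tweety), bird(tweety).
[2] R6 [bird(tweety) & active(m) -> green(tweety)]. ⇒ new: green(tweety).
[3] R8 [green(tweety) & large(rex) & small(tweety) -> valid(m)]. ⇒ new: valid(m).
[4] R2 [valid(m) & closed(rex) -> blue(tweety)]; R7 [valid(m) -> flagged(rex)]. ⇒ new: blue(tweety), flagged(rex).
flagged(rex) first appears in round 4.

4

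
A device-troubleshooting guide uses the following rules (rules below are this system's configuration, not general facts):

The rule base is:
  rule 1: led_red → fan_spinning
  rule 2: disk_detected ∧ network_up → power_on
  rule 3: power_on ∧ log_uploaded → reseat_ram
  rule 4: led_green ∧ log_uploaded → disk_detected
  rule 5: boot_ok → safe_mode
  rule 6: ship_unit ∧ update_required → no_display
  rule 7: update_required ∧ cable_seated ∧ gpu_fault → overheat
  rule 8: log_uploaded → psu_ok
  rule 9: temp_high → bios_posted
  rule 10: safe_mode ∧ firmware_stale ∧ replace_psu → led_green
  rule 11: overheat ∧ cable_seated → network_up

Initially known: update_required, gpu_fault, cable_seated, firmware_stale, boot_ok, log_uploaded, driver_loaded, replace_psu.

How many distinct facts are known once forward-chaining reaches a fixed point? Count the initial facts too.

Round 1 fires rule 5, rule 7, rule 8, giving safe_mode, overheat, psu_ok.
Round 2 fires rule 10, rule 11, giving led_green, network_up.
Round 3 fires rule 4, giving disk_detected.
Round 4 fires rule 2, giving power_on.
Round 5 fires rule 3, giving reseat_ram.
Closure: {boot_ok, cable_seated, disk_detected, driver_loaded, firmware_stale, gpu_fault, led_green, log_uploaded, network_up, overheat, power_on, psu_ok, replace_psu, reseat_ram, safe_mode, update_required} — 16 facts.

16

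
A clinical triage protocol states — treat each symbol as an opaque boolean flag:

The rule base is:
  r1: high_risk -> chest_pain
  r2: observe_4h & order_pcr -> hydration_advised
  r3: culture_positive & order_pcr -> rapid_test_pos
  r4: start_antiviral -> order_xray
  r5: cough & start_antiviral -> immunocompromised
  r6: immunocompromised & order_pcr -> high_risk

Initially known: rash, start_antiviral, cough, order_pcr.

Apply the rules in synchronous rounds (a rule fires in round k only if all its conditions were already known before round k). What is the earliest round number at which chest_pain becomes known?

3

Round 1 — r4, r5, derive order_xray, immunocompromised.
Round 2 — r6, derive high_risk.
Round 3 — r1, derive chest_pain.
chest_pain first appears in round 3.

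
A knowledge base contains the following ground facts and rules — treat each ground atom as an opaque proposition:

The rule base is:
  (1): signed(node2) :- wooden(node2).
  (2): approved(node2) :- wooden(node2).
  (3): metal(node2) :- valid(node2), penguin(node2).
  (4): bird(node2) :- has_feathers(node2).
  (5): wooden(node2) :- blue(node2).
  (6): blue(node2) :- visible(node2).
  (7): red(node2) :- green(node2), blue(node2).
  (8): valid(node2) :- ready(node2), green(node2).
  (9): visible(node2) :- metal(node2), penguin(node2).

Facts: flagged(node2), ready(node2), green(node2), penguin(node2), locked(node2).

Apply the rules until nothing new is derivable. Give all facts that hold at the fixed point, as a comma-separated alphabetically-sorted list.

Round 1 — (8), derive valid(node2).
Round 2 — (3), derive metal(node2).
Round 3 — (9), derive visible(node2).
Round 4 — (6), derive blue(node2).
Round 5 — (5), (7), derive wooden(node2), red(node2).
Round 6 — (1), (2), derive signed(node2), approved(node2).

approved(node2), blue(node2), flagged(node2), green(node2), locked(node2), metal(node2), penguin(node2), ready(node2), red(node2), signed(node2), valid(node2), visible(node2), wooden(node2)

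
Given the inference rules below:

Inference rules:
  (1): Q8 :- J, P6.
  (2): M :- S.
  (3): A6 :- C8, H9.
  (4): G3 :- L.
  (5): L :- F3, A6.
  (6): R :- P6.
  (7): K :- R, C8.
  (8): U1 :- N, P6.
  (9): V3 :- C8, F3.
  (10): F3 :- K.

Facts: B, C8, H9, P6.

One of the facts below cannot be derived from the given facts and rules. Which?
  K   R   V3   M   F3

[1] (3) [A6 :- C8, H9.]; (6) [R :- P6.]. ⇒ new: A6, R.
[2] (7) [K :- R, C8.]. ⇒ new: K.
[3] (10) [F3 :- K.]. ⇒ new: F3.
[4] (5) [L :- F3, A6.]; (9) [V3 :- C8, F3.]. ⇒ new: L, V3.
[5] (4) [G3 :- L.]. ⇒ new: G3.
Derived: R (round 1), K (round 2), V3 (round 4), F3 (round 3). M never appears in any round.

M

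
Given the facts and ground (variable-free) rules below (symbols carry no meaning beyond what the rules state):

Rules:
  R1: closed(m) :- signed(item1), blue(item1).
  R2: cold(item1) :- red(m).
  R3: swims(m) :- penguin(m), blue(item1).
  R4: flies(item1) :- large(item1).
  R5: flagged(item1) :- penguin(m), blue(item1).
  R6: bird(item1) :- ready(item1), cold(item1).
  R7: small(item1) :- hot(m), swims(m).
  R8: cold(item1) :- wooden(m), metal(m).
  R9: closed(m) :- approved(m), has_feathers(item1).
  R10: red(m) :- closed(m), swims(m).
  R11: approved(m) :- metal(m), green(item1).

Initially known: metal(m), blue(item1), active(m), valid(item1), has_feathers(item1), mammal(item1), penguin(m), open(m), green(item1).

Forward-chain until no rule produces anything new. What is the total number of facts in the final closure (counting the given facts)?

15

Round 1 — R3, R5, R11, derive swims(m), flagged(item1), approved(m).
Round 2 — R9, derive closed(m).
Round 3 — R10, derive red(m).
Round 4 — R2, derive cold(item1).
Closure: {active(m), approved(m), blue(item1), closed(m), cold(item1), flagged(item1), green(item1), has_feathers(item1), mammal(item1), metal(m), open(m), penguin(m), red(m), swims(m), valid(item1)} — 15 facts.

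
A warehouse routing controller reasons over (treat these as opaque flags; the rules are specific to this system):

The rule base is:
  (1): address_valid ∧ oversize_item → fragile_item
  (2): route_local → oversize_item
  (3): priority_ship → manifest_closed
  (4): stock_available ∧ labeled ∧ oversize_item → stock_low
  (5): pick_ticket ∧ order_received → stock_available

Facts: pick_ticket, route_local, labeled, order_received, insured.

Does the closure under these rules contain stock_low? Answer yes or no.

[1] (2) [route_local → oversize_item]; (5) [pick_ticket ∧ order_received → stock_available]. ⇒ new: oversize_item, stock_available.
[2] (4) [stock_available ∧ labeled ∧ oversize_item → stock_low]. ⇒ new: stock_low.
stock_low appears in round 2, so it is derivable.

yes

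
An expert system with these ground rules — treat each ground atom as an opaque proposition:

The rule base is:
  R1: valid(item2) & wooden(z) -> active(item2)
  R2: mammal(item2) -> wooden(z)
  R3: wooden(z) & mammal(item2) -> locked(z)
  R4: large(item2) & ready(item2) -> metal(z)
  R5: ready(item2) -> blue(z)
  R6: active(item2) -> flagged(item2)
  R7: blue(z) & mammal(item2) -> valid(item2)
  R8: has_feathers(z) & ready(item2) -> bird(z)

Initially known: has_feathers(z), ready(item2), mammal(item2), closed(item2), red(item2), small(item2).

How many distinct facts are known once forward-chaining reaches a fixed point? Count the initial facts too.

Round 1 — R2, R5, R8, derive wooden(z), blue(z), bird(z).
Round 2 — R3, R7, derive locked(z), valid(item2).
Round 3 — R1, derive active(item2).
Round 4 — R6, derive flagged(item2).
Closure: {active(item2), bird(z), blue(z), closed(item2), flagged(item2), has_feathers(z), locked(z), mammal(item2), ready(item2), red(item2), small(item2), valid(item2), wooden(z)} — 13 facts.

13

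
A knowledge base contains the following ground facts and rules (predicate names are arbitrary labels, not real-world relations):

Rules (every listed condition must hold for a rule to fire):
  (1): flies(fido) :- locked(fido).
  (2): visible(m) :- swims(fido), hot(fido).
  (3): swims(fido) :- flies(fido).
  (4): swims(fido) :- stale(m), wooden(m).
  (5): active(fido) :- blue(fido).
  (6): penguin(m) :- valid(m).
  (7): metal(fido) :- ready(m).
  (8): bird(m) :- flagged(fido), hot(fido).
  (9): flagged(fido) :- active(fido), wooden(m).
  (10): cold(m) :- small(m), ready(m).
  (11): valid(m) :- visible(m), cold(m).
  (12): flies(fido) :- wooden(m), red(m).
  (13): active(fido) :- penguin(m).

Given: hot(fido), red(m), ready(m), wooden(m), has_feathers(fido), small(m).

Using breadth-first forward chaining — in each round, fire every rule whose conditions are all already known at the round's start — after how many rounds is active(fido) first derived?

6

Round 1: (7) [metal(fido) :- ready(m).]; (10) [cold(m) :- small(m), ready(m).]; (12) [flies(fido) :- wooden(m), red(m).]. Adds metal(fido), cold(m), flies(fido).
Round 2: (3) [swims(fido) :- flies(fido).]. Adds swims(fido).
Round 3: (2) [visible(m) :- swims(fido), hot(fido).]. Adds visible(m).
Round 4: (11) [valid(m) :- visible(m), cold(m).]. Adds valid(m).
Round 5: (6) [penguin(m) :- valid(m).]. Adds penguin(m).
Round 6: (13) [active(fido) :- penguin(m).]. Adds active(fido).
active(fido) first appears in round 6.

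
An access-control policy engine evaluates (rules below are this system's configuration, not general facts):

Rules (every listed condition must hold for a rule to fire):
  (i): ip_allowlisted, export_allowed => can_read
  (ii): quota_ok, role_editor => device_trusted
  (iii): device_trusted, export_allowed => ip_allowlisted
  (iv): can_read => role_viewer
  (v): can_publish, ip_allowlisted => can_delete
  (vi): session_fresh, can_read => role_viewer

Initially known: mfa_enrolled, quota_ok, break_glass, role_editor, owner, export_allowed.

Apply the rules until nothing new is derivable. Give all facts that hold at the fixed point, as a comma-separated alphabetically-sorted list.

break_glass, can_read, device_trusted, export_allowed, ip_allowlisted, mfa_enrolled, owner, quota_ok, role_editor, role_viewer

Round 1: (ii) [quota_ok, role_editor => device_trusted]. New: device_trusted.
Round 2: (iii) [device_trusted, export_allowed => ip_allowlisted]. New: ip_allowlisted.
Round 3: (i) [ip_allowlisted, export_allowed => can_read]. New: can_read.
Round 4: (iv) [can_read => role_viewer]. New: role_viewer.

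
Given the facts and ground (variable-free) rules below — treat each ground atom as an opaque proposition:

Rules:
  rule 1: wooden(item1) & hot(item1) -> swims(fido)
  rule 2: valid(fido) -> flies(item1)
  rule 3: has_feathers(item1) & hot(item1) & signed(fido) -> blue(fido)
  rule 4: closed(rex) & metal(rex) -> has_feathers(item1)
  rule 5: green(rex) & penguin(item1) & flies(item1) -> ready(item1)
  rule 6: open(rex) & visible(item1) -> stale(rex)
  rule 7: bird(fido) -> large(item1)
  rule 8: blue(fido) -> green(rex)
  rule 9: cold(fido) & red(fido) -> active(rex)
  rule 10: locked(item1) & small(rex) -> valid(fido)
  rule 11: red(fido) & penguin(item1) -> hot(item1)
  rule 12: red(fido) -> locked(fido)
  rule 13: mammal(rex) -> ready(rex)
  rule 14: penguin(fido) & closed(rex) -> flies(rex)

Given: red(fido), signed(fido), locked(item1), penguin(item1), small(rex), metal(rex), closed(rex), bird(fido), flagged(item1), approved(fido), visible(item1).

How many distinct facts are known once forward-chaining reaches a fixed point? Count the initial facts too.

20

Round 1: rule 4 [closed(rex) & metal(rex) -> has_feathers(item1)]; rule 7 [bird(fido) -> large(item1)]; rule 10 [locked(item1) & small(rex) -> valid(fido)]; rule 11 [red(fido) & penguin(item1) -> hot(item1)]; rule 12 [red(fido) -> locked(fido)]. New: has_feathers(item1), large(item1), valid(fido), hot(item1), locked(fido).
Round 2: rule 2 [valid(fido) -> flies(item1)]; rule 3 [has_feathers(item1) & hot(item1) & signed(fido) -> blue(fido)]. New: flies(item1), blue(fido).
Round 3: rule 8 [blue(fido) -> green(rex)]. New: green(rex).
Round 4: rule 5 [green(rex) & penguin(item1) & flies(item1) -> ready(item1)]. New: ready(item1).
Closure: {approved(fido), bird(fido), blue(fido), closed(rex), flagged(item1), flies(item1), green(rex), has_feathers(item1), hot(item1), large(item1), locked(fido), locked(item1), metal(rex), penguin(item1), ready(item1), red(fido), signed(fido), small(rex), valid(fido), visible(item1)} — 20 facts.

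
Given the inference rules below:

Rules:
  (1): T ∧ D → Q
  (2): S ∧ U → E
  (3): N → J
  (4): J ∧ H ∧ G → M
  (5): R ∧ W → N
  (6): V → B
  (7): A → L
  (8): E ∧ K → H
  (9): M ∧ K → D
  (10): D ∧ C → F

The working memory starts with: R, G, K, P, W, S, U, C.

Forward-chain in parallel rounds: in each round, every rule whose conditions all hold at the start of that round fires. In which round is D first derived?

4

Round 1: (2) [S ∧ U → E]; (5) [R ∧ W → N]. New: E, N.
Round 2: (3) [N → J]; (8) [E ∧ K → H]. New: J, H.
Round 3: (4) [J ∧ H ∧ G → M]. New: M.
Round 4: (9) [M ∧ K → D]. New: D.
D first appears in round 4.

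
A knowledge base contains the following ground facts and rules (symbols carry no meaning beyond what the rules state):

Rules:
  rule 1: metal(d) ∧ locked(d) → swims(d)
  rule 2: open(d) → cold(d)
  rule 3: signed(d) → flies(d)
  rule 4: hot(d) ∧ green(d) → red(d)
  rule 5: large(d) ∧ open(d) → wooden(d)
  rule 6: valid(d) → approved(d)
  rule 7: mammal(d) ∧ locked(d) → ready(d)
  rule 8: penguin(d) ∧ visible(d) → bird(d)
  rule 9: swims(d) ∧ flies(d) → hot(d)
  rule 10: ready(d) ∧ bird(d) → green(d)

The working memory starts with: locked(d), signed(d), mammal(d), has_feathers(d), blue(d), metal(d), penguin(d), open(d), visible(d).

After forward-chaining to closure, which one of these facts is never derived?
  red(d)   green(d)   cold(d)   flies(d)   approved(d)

Round 1: rule 1 [metal(d) ∧ locked(d) → swims(d)]; rule 2 [open(d) → cold(d)]; rule 3 [signed(d) → flies(d)]; rule 7 [mammal(d) ∧ locked(d) → ready(d)]; rule 8 [penguin(d) ∧ visible(d) → bird(d)]. Adds swims(d), cold(d), flies(d), ready(d), bird(d).
Round 2: rule 9 [swims(d) ∧ flies(d) → hot(d)]; rule 10 [ready(d) ∧ bird(d) → green(d)]. Adds hot(d), green(d).
Round 3: rule 4 [hot(d) ∧ green(d) → red(d)]. Adds red(d).
Derived: green(d) (round 2), red(d) (round 3), flies(d) (round 1), cold(d) (round 1). approved(d) never appears in any round.

approved(d)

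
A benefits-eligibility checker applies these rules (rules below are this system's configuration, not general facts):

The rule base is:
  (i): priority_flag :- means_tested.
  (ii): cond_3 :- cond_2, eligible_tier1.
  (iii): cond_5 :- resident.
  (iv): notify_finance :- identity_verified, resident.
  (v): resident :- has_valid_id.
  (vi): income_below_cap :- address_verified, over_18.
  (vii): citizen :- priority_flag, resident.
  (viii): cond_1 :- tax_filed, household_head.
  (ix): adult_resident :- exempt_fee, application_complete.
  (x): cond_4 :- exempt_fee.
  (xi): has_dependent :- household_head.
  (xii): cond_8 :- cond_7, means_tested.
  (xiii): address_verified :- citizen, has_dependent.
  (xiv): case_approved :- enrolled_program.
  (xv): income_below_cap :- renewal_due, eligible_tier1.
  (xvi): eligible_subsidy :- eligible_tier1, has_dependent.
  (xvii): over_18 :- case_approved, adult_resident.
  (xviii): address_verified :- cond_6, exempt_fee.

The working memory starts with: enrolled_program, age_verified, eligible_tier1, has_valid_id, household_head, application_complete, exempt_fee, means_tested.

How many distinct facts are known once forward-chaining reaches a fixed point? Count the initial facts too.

Round 1: (i) [priority_flag :- means_tested.]; (v) [resident :- has_valid_id.]; (ix) [adult_resident :- exempt_fee, application_complete.]; (x) [cond_4 :- exempt_fee.]; (xi) [has_dependent :- household_head.]; (xiv) [case_approved :- enrolled_program.]. New: priority_flag, resident, adult_resident, cond_4, has_dependent, case_approved.
Round 2: (iii) [cond_5 :- resident.]; (vii) [citizen :- priority_flag, resident.]; (xvi) [eligible_subsidy :- eligible_tier1, has_dependent.]; (xvii) [over_18 :- case_approved, adult_resident.]. New: cond_5, citizen, eligible_subsidy, over_18.
Round 3: (xiii) [address_verified :- citizen, has_dependent.]. New: address_verified.
Round 4: (vi) [income_below_cap :- address_verified, over_18.]. New: income_below_cap.
Closure: {address_verified, adult_resident, age_verified, application_complete, case_approved, citizen, cond_4, cond_5, eligible_subsidy, eligible_tier1, enrolled_program, exempt_fee, has_dependent, has_valid_id, household_head, income_below_cap, means_tested, over_18, priority_flag, resident} — 20 facts.

20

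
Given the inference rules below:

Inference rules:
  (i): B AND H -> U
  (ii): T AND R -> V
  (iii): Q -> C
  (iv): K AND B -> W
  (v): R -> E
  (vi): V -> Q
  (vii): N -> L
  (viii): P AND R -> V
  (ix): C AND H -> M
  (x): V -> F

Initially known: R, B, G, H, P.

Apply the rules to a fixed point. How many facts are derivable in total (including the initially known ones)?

12

Round 1: (i) [B AND H -> U]; (v) [R -> E]; (viii) [P AND R -> V]. New: U, E, V.
Round 2: (vi) [V -> Q]; (x) [V -> F]. New: Q, F.
Round 3: (iii) [Q -> C]. New: C.
Round 4: (ix) [C AND H -> M]. New: M.
Closure: {B, C, E, F, G, H, M, P, Q, R, U, V} — 12 facts.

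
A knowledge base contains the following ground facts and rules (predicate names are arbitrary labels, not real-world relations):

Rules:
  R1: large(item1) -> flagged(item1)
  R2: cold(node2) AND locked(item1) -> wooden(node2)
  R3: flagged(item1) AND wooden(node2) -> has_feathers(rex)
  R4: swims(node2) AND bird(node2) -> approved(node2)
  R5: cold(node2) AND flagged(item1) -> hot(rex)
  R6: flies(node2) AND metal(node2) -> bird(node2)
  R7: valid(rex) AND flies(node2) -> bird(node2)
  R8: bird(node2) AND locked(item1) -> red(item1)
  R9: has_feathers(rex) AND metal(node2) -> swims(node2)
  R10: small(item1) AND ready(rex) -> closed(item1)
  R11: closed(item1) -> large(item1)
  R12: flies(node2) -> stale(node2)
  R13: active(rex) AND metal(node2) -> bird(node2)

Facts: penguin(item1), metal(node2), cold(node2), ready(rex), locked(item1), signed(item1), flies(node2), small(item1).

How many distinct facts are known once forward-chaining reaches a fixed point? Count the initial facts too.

19

Round 1: R2 [cold(node2) AND locked(item1) -> wooden(node2)]; R6 [flies(node2) AND metal(node2) -> bird(node2)]; R10 [small(item1) AND ready(rex) -> closed(item1)]; R12 [flies(node2) -> stale(node2)]. New: wooden(node2), bird(node2), closed(item1), stale(node2).
Round 2: R8 [bird(node2) AND locked(item1) -> red(item1)]; R11 [closed(item1) -> large(item1)]. New: red(item1), large(item1).
Round 3: R1 [large(item1) -> flagged(item1)]. New: flagged(item1).
Round 4: R3 [flagged(item1) AND wooden(node2) -> has_feathers(rex)]; R5 [cold(node2) AND flagged(item1) -> hot(rex)]. New: has_feathers(rex), hot(rex).
Round 5: R9 [has_feathers(rex) AND metal(node2) -> swims(node2)]. New: swims(node2).
Round 6: R4 [swims(node2) AND bird(node2) -> approved(node2)]. New: approved(node2).
Closure: {approved(node2), bird(node2), closed(item1), cold(node2), flagged(item1), flies(node2), has_feathers(rex), hot(rex), large(item1), locked(item1), metal(node2), penguin(item1), ready(rex), red(item1), signed(item1), small(item1), stale(node2), swims(node2), wooden(node2)} — 19 facts.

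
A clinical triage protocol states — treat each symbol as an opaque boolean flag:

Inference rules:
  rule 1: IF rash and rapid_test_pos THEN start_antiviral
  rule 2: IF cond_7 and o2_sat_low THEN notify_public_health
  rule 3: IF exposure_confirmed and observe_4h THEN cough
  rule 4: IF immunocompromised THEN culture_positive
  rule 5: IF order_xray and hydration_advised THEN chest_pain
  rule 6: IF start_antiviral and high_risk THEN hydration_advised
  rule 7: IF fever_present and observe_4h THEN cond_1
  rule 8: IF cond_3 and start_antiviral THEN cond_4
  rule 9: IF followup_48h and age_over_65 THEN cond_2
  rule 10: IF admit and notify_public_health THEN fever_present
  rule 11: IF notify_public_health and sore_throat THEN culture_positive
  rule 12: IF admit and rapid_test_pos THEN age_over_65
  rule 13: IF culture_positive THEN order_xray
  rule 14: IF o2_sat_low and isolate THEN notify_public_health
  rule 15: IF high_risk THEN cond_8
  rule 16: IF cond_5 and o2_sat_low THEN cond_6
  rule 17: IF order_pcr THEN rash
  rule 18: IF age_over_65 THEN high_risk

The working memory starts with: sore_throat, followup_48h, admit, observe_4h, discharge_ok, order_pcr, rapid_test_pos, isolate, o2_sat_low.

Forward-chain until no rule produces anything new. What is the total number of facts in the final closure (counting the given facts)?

Round 1 fires rule 12, rule 14, rule 17, giving age_over_65, notify_public_health, rash.
Round 2 fires rule 1, rule 9, rule 10, rule 11, rule 18, giving start_antiviral, cond_2, fever_present, culture_positive, high_risk.
Round 3 fires rule 6, rule 7, rule 13, rule 15, giving hydration_advised, cond_1, order_xray, cond_8.
Round 4 fires rule 5, giving chest_pain.
Closure: {admit, age_over_65, chest_pain, cond_1, cond_2, cond_8, culture_positive, discharge_ok, fever_present, followup_48h, high_risk, hydration_advised, isolate, notify_public_health, o2_sat_low, observe_4h, order_pcr, order_xray, rapid_test_pos, rash, sore_throat, start_antiviral} — 22 facts.

22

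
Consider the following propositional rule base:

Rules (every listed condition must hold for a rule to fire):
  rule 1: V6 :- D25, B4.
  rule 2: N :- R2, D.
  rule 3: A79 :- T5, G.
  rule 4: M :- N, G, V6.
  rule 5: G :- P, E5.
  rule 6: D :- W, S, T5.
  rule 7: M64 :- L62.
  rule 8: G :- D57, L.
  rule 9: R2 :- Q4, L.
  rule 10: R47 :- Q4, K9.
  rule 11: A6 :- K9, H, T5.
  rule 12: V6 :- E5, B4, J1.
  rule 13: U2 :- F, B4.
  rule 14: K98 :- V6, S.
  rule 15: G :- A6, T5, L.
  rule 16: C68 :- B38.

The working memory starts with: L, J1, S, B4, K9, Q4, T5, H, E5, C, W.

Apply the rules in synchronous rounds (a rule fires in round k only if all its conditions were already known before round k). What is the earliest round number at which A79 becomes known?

Round 1: rule 6 [D :- W, S, T5.]; rule 9 [R2 :- Q4, L.]; rule 10 [R47 :- Q4, K9.]; rule 11 [A6 :- K9, H, T5.]; rule 12 [V6 :- E5, B4, J1.]. New: D, R2, R47, A6, V6.
Round 2: rule 2 [N :- R2, D.]; rule 14 [K98 :- V6, S.]; rule 15 [G :- A6, T5, L.]. New: N, K98, G.
Round 3: rule 3 [A79 :- T5, G.]; rule 4 [M :- N, G, V6.]. New: A79, M.
A79 first appears in round 3.

3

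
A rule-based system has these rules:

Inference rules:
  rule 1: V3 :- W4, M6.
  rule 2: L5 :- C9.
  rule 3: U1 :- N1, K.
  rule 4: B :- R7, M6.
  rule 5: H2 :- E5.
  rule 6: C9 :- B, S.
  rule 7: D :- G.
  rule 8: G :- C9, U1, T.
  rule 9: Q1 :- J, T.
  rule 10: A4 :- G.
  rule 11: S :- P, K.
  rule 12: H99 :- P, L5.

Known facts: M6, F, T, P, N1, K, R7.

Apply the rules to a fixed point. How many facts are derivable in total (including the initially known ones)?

16

Round 1 fires rule 3, rule 4, rule 11, giving U1, B, S.
Round 2 fires rule 6, giving C9.
Round 3 fires rule 2, rule 8, giving L5, G.
Round 4 fires rule 7, rule 10, rule 12, giving D, A4, H99.
Closure: {A4, B, C9, D, F, G, H99, K, L5, M6, N1, P, R7, S, T, U1} — 16 facts.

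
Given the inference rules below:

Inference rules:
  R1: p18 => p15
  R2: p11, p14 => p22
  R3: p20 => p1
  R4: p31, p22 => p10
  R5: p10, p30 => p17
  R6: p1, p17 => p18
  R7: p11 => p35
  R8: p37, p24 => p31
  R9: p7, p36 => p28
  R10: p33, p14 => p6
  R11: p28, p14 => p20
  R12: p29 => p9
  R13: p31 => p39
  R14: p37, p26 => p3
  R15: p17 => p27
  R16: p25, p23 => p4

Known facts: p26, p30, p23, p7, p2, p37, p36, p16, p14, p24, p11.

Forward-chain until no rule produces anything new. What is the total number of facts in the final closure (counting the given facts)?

24

Round 1: R2 [p11, p14 => p22]; R7 [p11 => p35]; R8 [p37, p24 => p31]; R9 [p7, p36 => p28]; R14 [p37, p26 => p3]. New: p22, p35, p31, p28, p3.
Round 2: R4 [p31, p22 => p10]; R11 [p28, p14 => p20]; R13 [p31 => p39]. New: p10, p20, p39.
Round 3: R3 [p20 => p1]; R5 [p10, p30 => p17]. New: p1, p17.
Round 4: R6 [p1, p17 => p18]; R15 [p17 => p27]. New: p18, p27.
Round 5: R1 [p18 => p15]. New: p15.
Closure: {p1, p10, p11, p14, p15, p16, p17, p18, p2, p20, p22, p23, p24, p26, p27, p28, p3, p30, p31, p35, p36, p37, p39, p7} — 24 facts.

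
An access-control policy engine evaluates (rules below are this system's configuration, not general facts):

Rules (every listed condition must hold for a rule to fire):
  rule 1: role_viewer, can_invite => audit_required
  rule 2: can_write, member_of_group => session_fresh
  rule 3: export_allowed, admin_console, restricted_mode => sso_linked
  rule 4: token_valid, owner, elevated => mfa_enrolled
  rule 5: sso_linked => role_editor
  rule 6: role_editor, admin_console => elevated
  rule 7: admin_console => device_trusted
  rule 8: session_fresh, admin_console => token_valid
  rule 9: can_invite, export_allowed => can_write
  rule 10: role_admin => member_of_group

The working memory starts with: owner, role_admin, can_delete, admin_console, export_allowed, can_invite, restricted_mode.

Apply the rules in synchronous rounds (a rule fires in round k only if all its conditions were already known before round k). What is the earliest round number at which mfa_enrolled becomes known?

Round 1: rule 3 [export_allowed, admin_console, restricted_mode => sso_linked]; rule 7 [admin_console => device_trusted]; rule 9 [can_invite, export_allowed => can_write]; rule 10 [role_admin => member_of_group]. New: sso_linked, device_trusted, can_write, member_of_group.
Round 2: rule 2 [can_write, member_of_group => session_fresh]; rule 5 [sso_linked => role_editor]. New: session_fresh, role_editor.
Round 3: rule 6 [role_editor, admin_console => elevated]; rule 8 [session_fresh, admin_console => token_valid]. New: elevated, token_valid.
Round 4: rule 4 [token_valid, owner, elevated => mfa_enrolled]. New: mfa_enrolled.
mfa_enrolled first appears in round 4.

4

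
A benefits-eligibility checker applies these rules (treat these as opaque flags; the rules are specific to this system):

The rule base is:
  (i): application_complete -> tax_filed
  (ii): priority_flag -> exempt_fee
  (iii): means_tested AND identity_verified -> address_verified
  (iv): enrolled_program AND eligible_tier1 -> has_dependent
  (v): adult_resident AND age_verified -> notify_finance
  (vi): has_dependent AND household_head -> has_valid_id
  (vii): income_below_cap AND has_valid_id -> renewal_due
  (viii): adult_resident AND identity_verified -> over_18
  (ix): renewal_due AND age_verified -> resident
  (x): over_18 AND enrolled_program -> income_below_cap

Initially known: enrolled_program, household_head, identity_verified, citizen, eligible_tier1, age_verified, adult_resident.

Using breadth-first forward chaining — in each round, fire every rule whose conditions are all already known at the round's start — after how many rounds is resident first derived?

Round 1: (iv) [enrolled_program AND eligible_tier1 -> has_dependent]; (v) [adult_resident AND age_verified -> notify_finance]; (viii) [adult_resident AND identity_verified -> over_18]. Adds has_dependent, notify_finance, over_18.
Round 2: (vi) [has_dependent AND household_head -> has_valid_id]; (x) [over_18 AND enrolled_program -> income_below_cap]. Adds has_valid_id, income_below_cap.
Round 3: (vii) [income_below_cap AND has_valid_id -> renewal_due]. Adds renewal_due.
Round 4: (ix) [renewal_due AND age_verified -> resident]. Adds resident.
resident first appears in round 4.

4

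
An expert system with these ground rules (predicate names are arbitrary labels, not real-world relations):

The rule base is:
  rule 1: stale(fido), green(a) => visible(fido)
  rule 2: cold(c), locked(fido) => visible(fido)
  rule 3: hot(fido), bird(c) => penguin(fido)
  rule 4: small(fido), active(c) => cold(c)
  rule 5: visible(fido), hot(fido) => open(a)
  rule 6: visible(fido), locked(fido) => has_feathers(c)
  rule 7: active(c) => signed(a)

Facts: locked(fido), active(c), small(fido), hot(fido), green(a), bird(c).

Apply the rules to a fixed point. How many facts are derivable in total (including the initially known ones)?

12

[1] rule 3 [hot(fido), bird(c) => penguin(fido)]; rule 4 [small(fido), active(c) => cold(c)]; rule 7 [active(c) => signed(a)]. ⇒ new: penguin(fido), cold(c), signed(a).
[2] rule 2 [cold(c), locked(fido) => visible(fido)]. ⇒ new: visible(fido).
[3] rule 5 [visible(fido), hot(fido) => open(a)]; rule 6 [visible(fido), locked(fido) => has_feathers(c)]. ⇒ new: open(a), has_feathers(c).
Closure: {active(c), bird(c), cold(c), green(a), has_feathers(c), hot(fido), locked(fido), open(a), penguin(fido), signed(a), small(fido), visible(fido)} — 12 facts.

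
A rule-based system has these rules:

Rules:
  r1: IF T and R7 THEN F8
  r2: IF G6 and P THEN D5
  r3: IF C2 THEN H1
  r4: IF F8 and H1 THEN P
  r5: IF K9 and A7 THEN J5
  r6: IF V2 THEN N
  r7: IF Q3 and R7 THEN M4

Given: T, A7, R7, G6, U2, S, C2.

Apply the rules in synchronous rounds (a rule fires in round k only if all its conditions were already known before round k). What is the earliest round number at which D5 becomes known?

Round 1 fires r1, r3, giving F8, H1.
Round 2 fires r4, giving P.
Round 3 fires r2, giving D5.
D5 first appears in round 3.

3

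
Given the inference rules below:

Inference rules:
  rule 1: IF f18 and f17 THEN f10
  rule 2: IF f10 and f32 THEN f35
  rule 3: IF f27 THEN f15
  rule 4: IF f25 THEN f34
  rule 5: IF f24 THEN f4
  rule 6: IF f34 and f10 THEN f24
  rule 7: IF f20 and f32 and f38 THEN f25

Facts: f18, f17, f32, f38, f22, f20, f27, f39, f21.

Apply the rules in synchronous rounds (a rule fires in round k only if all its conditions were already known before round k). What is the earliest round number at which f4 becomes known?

4

Round 1 fires rule 1, rule 3, rule 7, giving f10, f15, f25.
Round 2 fires rule 2, rule 4, giving f35, f34.
Round 3 fires rule 6, giving f24.
Round 4 fires rule 5, giving f4.
f4 first appears in round 4.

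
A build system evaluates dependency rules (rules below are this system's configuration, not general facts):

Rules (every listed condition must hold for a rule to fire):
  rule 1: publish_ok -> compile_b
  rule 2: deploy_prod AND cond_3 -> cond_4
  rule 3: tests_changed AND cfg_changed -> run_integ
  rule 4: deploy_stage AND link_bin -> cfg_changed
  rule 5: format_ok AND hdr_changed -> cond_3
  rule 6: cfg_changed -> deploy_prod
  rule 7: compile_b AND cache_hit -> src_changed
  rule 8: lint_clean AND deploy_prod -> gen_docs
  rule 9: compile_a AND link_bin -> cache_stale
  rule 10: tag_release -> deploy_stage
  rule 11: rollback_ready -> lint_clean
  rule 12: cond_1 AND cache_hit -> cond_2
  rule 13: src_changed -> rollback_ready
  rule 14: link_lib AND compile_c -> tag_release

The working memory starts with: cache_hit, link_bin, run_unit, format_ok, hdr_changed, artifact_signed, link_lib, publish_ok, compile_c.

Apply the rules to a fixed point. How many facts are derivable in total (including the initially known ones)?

Round 1: rule 1 [publish_ok -> compile_b]; rule 5 [format_ok AND hdr_changed -> cond_3]; rule 14 [link_lib AND compile_c -> tag_release]. Adds compile_b, cond_3, tag_release.
Round 2: rule 7 [compile_b AND cache_hit -> src_changed]; rule 10 [tag_release -> deploy_stage]. Adds src_changed, deploy_stage.
Round 3: rule 4 [deploy_stage AND link_bin -> cfg_changed]; rule 13 [src_changed -> rollback_ready]. Adds cfg_changed, rollback_ready.
Round 4: rule 6 [cfg_changed -> deploy_prod]; rule 11 [rollback_ready -> lint_clean]. Adds deploy_prod, lint_clean.
Round 5: rule 2 [deploy_prod AND cond_3 -> cond_4]; rule 8 [lint_clean AND deploy_prod -> gen_docs]. Adds cond_4, gen_docs.
Closure: {artifact_signed, cache_hit, cfg_changed, compile_b, compile_c, cond_3, cond_4, deploy_prod, deploy_stage, format_ok, gen_docs, hdr_changed, link_bin, link_lib, lint_clean, publish_ok, rollback_ready, run_unit, src_changed, tag_release} — 20 facts.

20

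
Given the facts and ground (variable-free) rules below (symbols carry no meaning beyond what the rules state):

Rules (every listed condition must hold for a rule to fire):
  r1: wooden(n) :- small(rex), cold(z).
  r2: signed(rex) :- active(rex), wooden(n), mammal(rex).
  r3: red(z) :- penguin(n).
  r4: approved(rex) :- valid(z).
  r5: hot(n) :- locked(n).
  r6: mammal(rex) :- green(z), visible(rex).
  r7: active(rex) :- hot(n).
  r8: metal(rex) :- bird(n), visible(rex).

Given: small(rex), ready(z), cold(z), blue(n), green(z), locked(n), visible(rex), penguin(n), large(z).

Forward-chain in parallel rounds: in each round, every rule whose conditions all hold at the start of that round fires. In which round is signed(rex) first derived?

[1] r1 [wooden(n) :- small(rex), cold(z).]; r3 [red(z) :- penguin(n).]; r5 [hot(n) :- locked(n).]; r6 [mammal(rex) :- green(z), visible(rex).]. ⇒ new: wooden(n), red(z), hot(n), mammal(rex).
[2] r7 [active(rex) :- hot(n).]. ⇒ new: active(rex).
[3] r2 [signed(rex) :- active(rex), wooden(n), mammal(rex).]. ⇒ new: signed(rex).
signed(rex) first appears in round 3.

3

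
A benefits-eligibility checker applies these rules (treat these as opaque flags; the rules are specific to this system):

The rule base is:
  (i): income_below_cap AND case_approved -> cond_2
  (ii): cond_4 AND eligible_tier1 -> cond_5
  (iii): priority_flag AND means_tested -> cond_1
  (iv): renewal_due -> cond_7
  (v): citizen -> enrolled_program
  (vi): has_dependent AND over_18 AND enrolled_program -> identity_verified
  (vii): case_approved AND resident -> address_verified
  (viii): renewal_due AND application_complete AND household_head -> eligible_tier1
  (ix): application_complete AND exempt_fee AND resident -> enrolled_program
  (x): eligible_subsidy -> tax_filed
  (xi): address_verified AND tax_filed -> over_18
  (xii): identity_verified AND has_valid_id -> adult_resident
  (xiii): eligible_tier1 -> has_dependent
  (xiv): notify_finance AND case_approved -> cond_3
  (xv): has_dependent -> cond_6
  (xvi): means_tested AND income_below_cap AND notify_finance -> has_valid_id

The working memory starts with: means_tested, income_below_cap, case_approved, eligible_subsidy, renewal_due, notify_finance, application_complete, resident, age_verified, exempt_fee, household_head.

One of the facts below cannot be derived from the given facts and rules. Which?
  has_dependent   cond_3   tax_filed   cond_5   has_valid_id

Round 1 — (i), (iv), (vii), (viii), (ix), (x), (xiv), (xvi), derive cond_2, cond_7, address_verified, eligible_tier1, enrolled_program, tax_filed, cond_3, has_valid_id.
Round 2 — (xi), (xiii), derive over_18, has_dependent.
Round 3 — (vi), (xv), derive identity_verified, cond_6.
Round 4 — (xii), derive adult_resident.
Derived: has_dependent (round 2), tax_filed (round 1), cond_3 (round 1), has_valid_id (round 1). cond_5 never appears in any round.

cond_5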